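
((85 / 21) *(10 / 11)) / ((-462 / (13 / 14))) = -0.01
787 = 787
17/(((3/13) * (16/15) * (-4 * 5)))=-221/64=-3.45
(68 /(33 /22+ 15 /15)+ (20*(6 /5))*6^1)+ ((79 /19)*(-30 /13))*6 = 140332 /1235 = 113.63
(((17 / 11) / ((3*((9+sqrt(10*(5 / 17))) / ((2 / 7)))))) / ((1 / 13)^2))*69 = 20220174 / 102179 - 660790*sqrt(34) / 102179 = 160.18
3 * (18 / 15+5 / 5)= 33 / 5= 6.60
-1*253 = -253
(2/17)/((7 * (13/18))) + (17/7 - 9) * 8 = -81292/1547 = -52.55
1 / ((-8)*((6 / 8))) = -1 / 6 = -0.17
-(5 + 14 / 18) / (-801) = 52 / 7209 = 0.01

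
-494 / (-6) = 247 / 3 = 82.33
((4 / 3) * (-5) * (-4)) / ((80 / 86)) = 86 / 3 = 28.67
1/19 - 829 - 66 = -894.95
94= 94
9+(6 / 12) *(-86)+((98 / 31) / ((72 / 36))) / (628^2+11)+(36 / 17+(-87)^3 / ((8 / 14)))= -958097768832793 / 831384660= -1152412.13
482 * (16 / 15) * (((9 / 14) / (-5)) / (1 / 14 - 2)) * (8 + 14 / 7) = 15424 / 45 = 342.76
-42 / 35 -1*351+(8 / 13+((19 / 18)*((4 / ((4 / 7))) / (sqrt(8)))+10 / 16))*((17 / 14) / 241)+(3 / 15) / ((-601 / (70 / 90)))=-352.18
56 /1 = 56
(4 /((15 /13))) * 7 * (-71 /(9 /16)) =-413504 /135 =-3062.99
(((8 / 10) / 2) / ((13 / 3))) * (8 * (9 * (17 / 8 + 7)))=3942 / 65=60.65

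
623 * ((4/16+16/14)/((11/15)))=52065/44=1183.30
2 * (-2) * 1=-4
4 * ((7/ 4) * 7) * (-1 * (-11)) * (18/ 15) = 3234/ 5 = 646.80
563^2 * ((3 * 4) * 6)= 22821768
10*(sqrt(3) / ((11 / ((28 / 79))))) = 280*sqrt(3) / 869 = 0.56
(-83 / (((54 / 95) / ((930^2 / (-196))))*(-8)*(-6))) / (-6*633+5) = -189437125 / 53526816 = -3.54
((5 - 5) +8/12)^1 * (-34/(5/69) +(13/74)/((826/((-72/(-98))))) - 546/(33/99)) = -1404.80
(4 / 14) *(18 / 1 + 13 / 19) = 710 / 133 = 5.34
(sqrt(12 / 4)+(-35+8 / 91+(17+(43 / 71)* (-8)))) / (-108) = 73517 / 348894- sqrt(3) / 108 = 0.19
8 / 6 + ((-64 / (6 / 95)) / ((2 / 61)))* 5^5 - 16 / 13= -1255583332 / 13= -96583333.23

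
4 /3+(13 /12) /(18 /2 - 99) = 1427 /1080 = 1.32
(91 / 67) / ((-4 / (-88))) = 2002 / 67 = 29.88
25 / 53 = 0.47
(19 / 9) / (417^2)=19 / 1565001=0.00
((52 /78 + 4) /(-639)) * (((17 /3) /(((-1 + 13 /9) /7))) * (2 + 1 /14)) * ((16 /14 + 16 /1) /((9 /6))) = -9860 /639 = -15.43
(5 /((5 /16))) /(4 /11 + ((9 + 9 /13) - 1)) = 2288 /1295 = 1.77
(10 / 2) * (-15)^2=1125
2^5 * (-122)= -3904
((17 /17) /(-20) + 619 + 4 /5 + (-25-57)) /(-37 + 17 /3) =-6453 /376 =-17.16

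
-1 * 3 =-3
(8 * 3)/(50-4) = 12/23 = 0.52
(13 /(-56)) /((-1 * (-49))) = -13 /2744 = -0.00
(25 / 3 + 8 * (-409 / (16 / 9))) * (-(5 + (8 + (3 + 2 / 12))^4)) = 28496978.88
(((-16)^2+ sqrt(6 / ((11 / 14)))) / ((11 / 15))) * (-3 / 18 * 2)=-1280 / 11 - 10 * sqrt(231) / 121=-117.62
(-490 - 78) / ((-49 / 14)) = 1136 / 7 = 162.29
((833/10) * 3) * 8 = 9996/5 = 1999.20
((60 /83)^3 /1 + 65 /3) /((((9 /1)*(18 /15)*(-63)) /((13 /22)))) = -2457920075 /128384478684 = -0.02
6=6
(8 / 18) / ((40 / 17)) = 17 / 90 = 0.19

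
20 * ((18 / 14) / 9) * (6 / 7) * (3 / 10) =0.73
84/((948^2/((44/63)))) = 11/168507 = 0.00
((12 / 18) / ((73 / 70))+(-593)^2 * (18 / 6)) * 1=1054947.64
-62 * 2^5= -1984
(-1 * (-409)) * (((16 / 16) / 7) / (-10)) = -409 / 70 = -5.84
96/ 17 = 5.65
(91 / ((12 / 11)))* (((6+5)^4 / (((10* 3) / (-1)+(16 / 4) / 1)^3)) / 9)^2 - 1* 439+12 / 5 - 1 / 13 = -50347968607007 / 115486974720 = -435.96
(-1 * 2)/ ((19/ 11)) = -22/ 19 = -1.16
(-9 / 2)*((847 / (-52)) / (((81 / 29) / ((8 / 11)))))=2233 / 117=19.09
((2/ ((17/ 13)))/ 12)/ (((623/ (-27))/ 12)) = -0.07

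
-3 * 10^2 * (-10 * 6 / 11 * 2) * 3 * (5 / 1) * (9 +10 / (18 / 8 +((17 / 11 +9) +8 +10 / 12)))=2917620000 / 6281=464515.20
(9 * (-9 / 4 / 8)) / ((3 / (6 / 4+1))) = -135 / 64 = -2.11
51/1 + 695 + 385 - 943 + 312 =500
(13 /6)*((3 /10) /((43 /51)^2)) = 33813 /36980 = 0.91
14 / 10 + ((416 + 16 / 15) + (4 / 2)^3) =6397 / 15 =426.47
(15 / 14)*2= 15 / 7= 2.14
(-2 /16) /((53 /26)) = -13 /212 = -0.06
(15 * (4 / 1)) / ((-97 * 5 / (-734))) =8808 / 97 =90.80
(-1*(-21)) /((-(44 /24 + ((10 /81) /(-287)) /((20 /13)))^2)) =-11348883189 /1815867769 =-6.25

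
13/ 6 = 2.17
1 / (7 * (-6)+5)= -1 / 37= -0.03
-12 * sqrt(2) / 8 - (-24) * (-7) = -168 - 3 * sqrt(2) / 2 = -170.12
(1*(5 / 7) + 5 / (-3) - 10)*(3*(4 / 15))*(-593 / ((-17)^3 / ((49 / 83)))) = -763784 / 1223337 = -0.62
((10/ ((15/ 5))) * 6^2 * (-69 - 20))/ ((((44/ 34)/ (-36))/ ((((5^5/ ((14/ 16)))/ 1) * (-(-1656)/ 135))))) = 1002211200000/ 77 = 13015729870.13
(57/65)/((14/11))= 627/910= 0.69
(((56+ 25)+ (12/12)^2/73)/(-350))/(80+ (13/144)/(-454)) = -0.00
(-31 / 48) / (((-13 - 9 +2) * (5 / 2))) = 31 / 2400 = 0.01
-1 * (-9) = 9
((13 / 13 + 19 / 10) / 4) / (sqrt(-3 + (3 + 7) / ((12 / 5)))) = 29 * sqrt(42) / 280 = 0.67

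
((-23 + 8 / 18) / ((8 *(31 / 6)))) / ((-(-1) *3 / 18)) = -203 / 62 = -3.27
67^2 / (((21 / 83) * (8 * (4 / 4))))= 372587 / 168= 2217.78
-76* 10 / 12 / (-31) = 190 / 93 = 2.04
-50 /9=-5.56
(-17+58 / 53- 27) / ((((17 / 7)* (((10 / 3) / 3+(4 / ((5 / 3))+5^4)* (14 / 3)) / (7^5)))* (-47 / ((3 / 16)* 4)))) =1.62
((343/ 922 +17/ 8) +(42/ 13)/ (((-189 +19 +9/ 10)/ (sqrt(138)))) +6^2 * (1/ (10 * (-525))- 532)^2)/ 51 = 9589852921270771/ 48001625000- 140 * sqrt(138)/ 373711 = 199781.83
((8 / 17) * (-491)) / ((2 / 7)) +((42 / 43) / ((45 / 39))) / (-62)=-91631967 / 113305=-808.72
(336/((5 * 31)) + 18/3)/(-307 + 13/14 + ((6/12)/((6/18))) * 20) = -17724/599075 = -0.03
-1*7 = -7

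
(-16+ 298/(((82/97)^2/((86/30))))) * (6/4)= 59476583/33620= 1769.08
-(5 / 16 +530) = -8485 / 16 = -530.31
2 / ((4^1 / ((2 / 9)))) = 1 / 9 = 0.11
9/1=9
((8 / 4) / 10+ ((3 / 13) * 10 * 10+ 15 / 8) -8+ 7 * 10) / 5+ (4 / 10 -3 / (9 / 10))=113077 / 7800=14.50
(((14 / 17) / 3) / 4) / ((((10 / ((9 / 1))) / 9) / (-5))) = -189 / 68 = -2.78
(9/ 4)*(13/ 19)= 117/ 76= 1.54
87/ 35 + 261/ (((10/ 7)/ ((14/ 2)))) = 89697/ 70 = 1281.39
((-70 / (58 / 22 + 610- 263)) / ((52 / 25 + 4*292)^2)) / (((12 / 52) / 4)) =-3128125 / 1234103764644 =-0.00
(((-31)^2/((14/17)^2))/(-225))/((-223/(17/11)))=0.04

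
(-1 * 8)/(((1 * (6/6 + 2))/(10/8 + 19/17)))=-322/51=-6.31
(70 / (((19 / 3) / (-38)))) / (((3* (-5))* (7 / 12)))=48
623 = 623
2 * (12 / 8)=3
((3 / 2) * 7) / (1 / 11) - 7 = 217 / 2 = 108.50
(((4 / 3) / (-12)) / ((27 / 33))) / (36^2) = -0.00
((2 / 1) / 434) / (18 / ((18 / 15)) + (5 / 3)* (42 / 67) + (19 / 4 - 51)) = -268 / 1756615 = -0.00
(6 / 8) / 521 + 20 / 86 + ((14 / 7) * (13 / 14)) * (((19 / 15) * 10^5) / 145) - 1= 88494852413 / 54573708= 1621.57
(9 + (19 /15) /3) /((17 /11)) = 4664 /765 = 6.10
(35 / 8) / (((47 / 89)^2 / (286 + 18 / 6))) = 80120915 / 17672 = 4533.78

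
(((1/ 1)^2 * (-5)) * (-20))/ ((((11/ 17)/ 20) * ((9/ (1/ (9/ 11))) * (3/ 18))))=68000/ 27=2518.52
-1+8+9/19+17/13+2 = 2663/247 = 10.78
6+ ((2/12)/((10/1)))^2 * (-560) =263/45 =5.84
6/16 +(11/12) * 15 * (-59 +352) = 32233/8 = 4029.12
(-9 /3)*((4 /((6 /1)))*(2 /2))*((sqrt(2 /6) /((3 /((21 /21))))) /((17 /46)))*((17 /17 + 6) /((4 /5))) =-805*sqrt(3) /153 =-9.11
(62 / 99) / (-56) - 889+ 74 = -2259211 / 2772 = -815.01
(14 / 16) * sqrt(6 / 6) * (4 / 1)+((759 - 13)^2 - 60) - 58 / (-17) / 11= 208115969 / 374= 556459.81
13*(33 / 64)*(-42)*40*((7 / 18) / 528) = -3185 / 384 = -8.29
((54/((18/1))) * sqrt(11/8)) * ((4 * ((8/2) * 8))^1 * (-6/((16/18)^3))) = -6561 * sqrt(22)/8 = -3846.73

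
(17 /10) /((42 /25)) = 85 /84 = 1.01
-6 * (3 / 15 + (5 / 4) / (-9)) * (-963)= 3531 / 10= 353.10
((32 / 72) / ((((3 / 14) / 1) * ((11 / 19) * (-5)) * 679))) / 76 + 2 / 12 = 48011 / 288090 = 0.17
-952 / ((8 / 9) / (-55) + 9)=-471240 / 4447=-105.97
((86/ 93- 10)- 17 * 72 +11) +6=-113095/ 93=-1216.08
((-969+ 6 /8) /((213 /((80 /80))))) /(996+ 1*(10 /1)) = -0.00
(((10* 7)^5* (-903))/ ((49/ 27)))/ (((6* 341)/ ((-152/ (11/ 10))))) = 211854636000000/ 3751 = 56479508397.76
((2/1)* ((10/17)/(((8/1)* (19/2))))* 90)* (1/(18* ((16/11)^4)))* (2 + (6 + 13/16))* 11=567704775/338690048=1.68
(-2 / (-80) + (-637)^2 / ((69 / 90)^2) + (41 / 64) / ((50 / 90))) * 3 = 350585014299 / 169280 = 2071036.24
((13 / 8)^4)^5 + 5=19010728382403833673681 / 1152921504606846976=16489.18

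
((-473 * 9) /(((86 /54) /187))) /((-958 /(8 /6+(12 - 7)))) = 3165723 /958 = 3304.51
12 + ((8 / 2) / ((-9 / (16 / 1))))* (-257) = 16556 / 9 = 1839.56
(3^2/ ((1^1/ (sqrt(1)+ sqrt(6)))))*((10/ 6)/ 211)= 15/ 211+ 15*sqrt(6)/ 211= 0.25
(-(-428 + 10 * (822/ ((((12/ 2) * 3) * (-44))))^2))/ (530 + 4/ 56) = 25444237/ 32325876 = 0.79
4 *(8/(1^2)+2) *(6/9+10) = 1280/3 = 426.67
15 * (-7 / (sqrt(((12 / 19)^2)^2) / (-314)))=1983695 / 24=82653.96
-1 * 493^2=-243049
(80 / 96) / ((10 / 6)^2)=3 / 10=0.30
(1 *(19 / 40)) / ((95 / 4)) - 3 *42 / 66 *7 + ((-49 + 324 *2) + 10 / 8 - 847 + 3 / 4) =-259.34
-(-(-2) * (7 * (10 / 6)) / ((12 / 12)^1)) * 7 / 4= -245 / 6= -40.83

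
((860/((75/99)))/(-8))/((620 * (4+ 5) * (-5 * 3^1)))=473/279000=0.00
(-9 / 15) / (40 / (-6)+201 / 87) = 261 / 1895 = 0.14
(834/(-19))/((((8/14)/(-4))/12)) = 70056/19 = 3687.16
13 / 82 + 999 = 81931 / 82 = 999.16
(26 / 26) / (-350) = -1 / 350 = -0.00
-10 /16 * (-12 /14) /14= 15 /392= 0.04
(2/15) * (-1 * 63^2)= -2646/5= -529.20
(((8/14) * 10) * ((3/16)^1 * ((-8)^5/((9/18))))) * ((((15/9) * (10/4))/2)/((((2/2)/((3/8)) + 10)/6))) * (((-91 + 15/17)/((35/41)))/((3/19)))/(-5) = -7718338560/833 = -9265712.56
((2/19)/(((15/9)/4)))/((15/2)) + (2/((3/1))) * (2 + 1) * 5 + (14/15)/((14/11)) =15343/1425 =10.77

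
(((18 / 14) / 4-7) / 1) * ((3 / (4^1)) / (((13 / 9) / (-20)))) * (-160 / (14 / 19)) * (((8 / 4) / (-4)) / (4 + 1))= 959310 / 637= 1505.98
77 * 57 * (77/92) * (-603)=-203785659/92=-2215061.51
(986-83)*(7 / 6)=2107 / 2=1053.50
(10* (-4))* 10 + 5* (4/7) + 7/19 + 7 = -51840/133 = -389.77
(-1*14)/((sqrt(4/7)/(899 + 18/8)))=-16691.38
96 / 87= 32 / 29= 1.10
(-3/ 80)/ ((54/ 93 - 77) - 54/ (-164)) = 3813/ 7736840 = 0.00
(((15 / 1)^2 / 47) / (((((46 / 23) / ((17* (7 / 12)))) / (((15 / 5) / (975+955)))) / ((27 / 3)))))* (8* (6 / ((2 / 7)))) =1012095 / 18142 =55.79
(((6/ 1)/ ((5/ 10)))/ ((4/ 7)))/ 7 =3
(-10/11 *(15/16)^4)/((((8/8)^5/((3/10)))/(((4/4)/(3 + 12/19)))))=-961875/16580608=-0.06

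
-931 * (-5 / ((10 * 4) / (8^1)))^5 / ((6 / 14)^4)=2235331 / 81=27596.68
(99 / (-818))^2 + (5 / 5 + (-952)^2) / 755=1200.42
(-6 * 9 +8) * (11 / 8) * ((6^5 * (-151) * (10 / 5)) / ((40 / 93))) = 1726699194 / 5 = 345339838.80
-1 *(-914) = 914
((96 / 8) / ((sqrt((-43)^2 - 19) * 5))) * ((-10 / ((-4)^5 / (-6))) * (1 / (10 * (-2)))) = 3 * sqrt(1830) / 780800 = 0.00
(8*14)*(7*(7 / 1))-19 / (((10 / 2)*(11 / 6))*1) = 301726 / 55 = 5485.93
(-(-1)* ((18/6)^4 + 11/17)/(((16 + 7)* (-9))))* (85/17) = -6940/3519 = -1.97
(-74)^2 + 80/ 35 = 38348/ 7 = 5478.29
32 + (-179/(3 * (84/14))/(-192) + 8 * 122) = 3483827/3456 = 1008.05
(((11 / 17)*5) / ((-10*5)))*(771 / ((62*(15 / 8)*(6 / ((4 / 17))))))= -11308 / 671925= -0.02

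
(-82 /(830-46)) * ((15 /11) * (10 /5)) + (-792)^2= 1352380569 /2156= 627263.71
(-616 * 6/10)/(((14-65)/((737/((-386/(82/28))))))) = -664774/16405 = -40.52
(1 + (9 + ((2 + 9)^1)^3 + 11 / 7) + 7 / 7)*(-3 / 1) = -28215 / 7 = -4030.71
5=5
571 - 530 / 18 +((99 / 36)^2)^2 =1379513 / 2304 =598.75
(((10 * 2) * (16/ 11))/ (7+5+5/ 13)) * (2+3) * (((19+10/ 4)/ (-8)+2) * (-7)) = 1300/ 23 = 56.52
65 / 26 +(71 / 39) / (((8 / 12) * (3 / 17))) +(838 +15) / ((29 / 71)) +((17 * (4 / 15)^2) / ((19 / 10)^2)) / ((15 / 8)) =38703517478 / 18373095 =2106.53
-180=-180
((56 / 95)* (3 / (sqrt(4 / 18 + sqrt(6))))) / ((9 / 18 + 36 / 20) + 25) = 48 / (247* sqrt(2 + 9* sqrt(6))) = 0.04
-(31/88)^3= -29791/681472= -0.04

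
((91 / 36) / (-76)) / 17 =-91 / 46512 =-0.00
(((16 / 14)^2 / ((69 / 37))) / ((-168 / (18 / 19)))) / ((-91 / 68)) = 40256 / 13640081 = 0.00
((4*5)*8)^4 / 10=65536000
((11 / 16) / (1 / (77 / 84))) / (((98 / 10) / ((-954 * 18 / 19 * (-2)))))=865755 / 7448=116.24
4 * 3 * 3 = 36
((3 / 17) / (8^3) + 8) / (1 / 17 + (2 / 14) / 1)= 487445 / 12288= 39.67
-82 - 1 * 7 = -89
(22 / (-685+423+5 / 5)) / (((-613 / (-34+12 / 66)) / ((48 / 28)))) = -992 / 124439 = -0.01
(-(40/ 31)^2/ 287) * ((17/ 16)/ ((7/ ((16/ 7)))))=-27200/ 13514543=-0.00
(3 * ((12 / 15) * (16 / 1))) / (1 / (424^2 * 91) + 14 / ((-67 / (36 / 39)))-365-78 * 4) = -210450100224 / 3711336193265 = -0.06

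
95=95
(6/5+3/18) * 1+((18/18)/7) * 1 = 1.51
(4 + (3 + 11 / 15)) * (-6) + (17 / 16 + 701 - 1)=52373 / 80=654.66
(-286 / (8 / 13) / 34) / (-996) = 1859 / 135456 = 0.01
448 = 448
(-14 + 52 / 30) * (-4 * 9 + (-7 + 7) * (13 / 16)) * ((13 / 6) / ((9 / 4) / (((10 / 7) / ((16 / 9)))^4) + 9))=435942000 / 6559249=66.46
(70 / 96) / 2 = 35 / 96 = 0.36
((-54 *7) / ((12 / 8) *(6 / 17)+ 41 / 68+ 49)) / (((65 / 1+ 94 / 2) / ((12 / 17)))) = -162 / 3409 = -0.05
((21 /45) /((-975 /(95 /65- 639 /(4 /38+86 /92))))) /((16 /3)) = 1877827 /34138000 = 0.06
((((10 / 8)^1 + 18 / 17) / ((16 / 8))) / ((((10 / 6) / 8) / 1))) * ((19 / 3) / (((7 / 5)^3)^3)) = 1165234375 / 686011319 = 1.70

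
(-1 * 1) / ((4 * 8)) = -1 / 32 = -0.03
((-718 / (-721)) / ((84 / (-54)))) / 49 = -3231 / 247303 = -0.01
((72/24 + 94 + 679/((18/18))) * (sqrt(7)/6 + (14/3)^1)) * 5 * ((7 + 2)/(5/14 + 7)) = 81480 * sqrt(7)/103 + 2281440/103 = 24242.87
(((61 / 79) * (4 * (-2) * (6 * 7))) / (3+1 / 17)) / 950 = -43554 / 487825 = -0.09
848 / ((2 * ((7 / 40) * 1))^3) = 6784000 / 343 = 19778.43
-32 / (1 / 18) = -576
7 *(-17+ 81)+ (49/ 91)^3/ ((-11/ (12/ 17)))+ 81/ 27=185284273/ 410839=450.99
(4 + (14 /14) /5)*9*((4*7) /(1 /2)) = 10584 /5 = 2116.80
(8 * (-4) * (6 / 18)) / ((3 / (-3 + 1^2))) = 64 / 9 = 7.11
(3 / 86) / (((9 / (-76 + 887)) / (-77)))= -62447 / 258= -242.04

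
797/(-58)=-797/58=-13.74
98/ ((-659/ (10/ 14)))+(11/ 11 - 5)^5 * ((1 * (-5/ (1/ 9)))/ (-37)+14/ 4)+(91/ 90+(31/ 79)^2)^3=-20861147160503699241017437/ 4320929840989067847000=-4827.93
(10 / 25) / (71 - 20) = 2 / 255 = 0.01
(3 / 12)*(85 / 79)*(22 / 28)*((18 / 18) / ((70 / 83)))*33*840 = 7682895 / 1106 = 6946.56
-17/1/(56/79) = -1343/56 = -23.98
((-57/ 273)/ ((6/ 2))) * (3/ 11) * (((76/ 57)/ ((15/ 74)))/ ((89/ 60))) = -22496/ 267267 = -0.08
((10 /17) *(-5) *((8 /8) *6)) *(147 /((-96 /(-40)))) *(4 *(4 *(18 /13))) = -5292000 /221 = -23945.70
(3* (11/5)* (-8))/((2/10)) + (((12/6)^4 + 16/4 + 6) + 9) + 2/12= -1373/6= -228.83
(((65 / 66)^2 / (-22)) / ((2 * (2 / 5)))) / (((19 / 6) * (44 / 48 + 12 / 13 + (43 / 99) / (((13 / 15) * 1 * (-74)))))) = -10161125 / 1070221284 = -0.01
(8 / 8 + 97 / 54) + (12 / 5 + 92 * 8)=200123 / 270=741.20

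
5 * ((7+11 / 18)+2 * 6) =1765 / 18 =98.06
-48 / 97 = -0.49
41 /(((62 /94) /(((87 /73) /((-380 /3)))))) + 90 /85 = 6928821 /14618980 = 0.47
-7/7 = -1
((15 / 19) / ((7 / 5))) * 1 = 75 / 133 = 0.56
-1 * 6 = -6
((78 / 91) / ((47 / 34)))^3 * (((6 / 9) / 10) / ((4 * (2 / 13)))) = 0.03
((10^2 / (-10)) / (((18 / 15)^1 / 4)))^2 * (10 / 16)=6250 / 9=694.44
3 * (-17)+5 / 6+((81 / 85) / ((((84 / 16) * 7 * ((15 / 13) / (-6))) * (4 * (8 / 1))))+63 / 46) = -280495319 / 5747700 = -48.80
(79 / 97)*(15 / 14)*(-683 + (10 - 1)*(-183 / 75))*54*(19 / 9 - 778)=87501626712 / 3395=25773675.03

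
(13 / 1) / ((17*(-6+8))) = 13 / 34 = 0.38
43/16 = 2.69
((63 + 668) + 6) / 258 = 2.86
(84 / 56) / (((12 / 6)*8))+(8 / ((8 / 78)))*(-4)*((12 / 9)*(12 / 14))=-79851 / 224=-356.48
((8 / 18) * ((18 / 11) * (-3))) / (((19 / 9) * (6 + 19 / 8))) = -1728 / 14003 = -0.12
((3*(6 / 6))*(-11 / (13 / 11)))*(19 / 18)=-2299 / 78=-29.47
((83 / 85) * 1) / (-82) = -83 / 6970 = -0.01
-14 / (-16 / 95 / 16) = 1330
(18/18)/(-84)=-1/84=-0.01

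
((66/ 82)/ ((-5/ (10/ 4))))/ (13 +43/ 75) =-0.03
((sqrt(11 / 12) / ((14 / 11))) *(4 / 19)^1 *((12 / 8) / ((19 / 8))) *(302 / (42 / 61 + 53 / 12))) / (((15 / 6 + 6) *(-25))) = -19453632 *sqrt(33) / 4013444575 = -0.03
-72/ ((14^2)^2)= -9/ 4802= -0.00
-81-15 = -96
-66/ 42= -11/ 7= -1.57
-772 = -772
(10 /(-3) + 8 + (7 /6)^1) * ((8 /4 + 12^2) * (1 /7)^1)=365 /3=121.67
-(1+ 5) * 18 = -108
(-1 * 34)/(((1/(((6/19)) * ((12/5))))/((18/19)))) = -24.41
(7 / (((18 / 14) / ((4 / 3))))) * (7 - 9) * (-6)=784 / 9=87.11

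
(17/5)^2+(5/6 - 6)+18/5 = 1499/150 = 9.99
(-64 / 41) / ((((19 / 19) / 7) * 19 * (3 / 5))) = -2240 / 2337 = -0.96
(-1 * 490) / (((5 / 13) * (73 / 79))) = -1378.71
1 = 1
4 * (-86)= -344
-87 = -87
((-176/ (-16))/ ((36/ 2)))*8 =44/ 9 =4.89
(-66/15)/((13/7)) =-154/65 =-2.37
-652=-652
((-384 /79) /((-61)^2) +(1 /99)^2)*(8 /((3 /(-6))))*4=222056000 /2881092159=0.08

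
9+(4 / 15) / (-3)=401 / 45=8.91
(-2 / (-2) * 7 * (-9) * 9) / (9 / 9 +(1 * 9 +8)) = -63 / 2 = -31.50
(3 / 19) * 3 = 9 / 19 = 0.47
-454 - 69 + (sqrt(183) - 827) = -1336.47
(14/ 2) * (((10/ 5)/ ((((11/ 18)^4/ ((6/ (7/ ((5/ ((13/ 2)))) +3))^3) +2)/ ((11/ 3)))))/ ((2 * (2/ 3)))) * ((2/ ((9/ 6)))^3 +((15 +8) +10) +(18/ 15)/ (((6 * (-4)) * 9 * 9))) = 30877101763200/ 71287056601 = 433.14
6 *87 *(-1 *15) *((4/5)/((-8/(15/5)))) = 2349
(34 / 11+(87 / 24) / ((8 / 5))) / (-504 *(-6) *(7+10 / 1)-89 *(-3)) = 1257 / 12126400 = 0.00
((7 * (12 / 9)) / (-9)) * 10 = -280 / 27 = -10.37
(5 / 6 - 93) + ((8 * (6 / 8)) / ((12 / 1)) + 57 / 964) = -264929 / 2892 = -91.61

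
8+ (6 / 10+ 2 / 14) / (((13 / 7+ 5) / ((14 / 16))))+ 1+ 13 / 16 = 9511 / 960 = 9.91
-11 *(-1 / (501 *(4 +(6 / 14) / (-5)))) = 385 / 68637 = 0.01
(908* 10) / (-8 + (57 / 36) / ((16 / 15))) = -581120 / 417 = -1393.57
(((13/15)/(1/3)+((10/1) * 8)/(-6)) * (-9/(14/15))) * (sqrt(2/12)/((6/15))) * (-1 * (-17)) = 5865 * sqrt(6)/8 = 1795.78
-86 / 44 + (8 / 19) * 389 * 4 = 273039 / 418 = 653.20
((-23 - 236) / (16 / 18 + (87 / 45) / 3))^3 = -58637179125 / 12167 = -4819362.14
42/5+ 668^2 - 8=2231122/5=446224.40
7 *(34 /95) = 238 /95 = 2.51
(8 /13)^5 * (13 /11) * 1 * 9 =294912 /314171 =0.94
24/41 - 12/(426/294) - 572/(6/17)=-14220494/8733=-1628.36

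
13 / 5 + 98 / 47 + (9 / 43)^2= 2054784 / 434515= 4.73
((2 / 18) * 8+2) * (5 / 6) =65 / 27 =2.41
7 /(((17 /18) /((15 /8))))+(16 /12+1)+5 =4331 /204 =21.23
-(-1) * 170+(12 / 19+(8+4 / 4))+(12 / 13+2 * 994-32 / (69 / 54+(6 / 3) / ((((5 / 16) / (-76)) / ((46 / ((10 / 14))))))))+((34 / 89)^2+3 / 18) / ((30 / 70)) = 1076813112379374619 / 496390776149502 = 2169.29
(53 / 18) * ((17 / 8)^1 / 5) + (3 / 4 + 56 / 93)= 2.60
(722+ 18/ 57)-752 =-564/ 19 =-29.68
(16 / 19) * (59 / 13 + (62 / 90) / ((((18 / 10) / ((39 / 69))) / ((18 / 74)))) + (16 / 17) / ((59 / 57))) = 8788743424 / 1897448319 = 4.63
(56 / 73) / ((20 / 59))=2.26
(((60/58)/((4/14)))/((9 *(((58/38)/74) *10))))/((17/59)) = 290339/42891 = 6.77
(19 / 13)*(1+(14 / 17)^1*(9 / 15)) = 2413 / 1105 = 2.18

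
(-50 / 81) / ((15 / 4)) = -40 / 243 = -0.16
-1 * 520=-520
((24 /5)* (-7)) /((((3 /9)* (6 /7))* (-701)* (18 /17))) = 1666 /10515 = 0.16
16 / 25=0.64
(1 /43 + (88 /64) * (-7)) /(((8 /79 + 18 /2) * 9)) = -28993 /247336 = -0.12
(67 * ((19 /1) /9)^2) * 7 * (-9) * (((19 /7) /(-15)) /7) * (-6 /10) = -291.78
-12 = -12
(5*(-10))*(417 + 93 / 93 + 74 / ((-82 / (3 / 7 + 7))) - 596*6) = 45413500 / 287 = 158235.19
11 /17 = 0.65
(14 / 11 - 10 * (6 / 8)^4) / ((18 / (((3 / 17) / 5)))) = -2663 / 718080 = -0.00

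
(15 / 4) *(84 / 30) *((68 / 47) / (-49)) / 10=-51 / 1645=-0.03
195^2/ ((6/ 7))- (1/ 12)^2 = 6388199/ 144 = 44362.49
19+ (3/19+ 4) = 440/19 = 23.16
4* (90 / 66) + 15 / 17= 1185 / 187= 6.34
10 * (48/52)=120/13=9.23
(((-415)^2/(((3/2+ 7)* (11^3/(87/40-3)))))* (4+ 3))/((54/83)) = -20012545/148104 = -135.12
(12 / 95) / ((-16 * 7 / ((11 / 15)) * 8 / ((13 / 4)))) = -143 / 425600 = -0.00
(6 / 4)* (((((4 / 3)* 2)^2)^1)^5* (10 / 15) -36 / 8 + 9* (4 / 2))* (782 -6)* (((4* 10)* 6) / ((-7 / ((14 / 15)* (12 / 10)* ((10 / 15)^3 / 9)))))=-85417118864384 / 4782969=-17858597.63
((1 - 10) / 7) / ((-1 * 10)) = 9 / 70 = 0.13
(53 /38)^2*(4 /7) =2809 /2527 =1.11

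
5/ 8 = 0.62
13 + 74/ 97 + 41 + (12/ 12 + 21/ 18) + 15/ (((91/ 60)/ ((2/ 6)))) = 3189703/ 52962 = 60.23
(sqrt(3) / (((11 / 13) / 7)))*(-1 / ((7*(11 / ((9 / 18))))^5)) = -13*sqrt(3) / 136112574752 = -0.00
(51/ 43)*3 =153/ 43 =3.56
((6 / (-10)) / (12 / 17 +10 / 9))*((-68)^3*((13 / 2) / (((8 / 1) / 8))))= 674897.75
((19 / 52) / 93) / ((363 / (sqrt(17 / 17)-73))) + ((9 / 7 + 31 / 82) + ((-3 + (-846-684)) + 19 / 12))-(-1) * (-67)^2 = 496975151789 / 167939772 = 2959.25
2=2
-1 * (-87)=87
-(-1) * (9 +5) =14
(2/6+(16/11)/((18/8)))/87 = 97/8613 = 0.01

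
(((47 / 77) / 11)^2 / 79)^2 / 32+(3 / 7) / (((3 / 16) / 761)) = 178790484652362707777 / 102786908062295072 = 1739.43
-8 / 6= -4 / 3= -1.33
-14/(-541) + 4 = 2178/541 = 4.03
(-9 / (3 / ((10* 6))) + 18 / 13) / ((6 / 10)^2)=-496.15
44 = 44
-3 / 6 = -0.50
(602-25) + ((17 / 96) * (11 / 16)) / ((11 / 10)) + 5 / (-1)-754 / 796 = 87292051 / 152832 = 571.16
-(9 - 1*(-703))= -712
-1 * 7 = -7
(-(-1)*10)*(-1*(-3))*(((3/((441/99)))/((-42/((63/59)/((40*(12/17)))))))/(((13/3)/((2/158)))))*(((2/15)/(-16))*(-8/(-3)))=561/475049120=0.00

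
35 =35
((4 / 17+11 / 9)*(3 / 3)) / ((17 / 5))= 1115 / 2601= 0.43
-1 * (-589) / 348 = 589 / 348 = 1.69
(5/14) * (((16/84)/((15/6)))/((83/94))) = 376/12201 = 0.03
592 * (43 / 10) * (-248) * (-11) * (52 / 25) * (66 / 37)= 3220698624 / 125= 25765588.99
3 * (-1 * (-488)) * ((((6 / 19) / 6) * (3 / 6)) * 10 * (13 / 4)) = 23790 / 19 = 1252.11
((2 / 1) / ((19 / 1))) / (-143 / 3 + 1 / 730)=-4380 / 1983353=-0.00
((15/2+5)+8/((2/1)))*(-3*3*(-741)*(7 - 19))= -1320462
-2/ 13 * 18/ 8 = -9/ 26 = -0.35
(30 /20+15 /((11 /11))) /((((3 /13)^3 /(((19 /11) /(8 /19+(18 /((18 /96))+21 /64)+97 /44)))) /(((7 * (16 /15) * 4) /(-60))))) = -31267844608 /2680300125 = -11.67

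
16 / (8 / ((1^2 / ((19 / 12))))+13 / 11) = 528 / 457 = 1.16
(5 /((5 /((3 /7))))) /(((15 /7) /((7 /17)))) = 7 /85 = 0.08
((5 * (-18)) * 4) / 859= -360 / 859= -0.42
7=7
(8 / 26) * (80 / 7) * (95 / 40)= 8.35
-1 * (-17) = 17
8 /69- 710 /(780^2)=160607 /1399320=0.11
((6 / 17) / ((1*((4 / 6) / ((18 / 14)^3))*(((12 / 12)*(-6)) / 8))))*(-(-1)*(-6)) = 52488 / 5831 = 9.00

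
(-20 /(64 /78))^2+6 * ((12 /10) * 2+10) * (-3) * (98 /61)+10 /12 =13843019 /58560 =236.39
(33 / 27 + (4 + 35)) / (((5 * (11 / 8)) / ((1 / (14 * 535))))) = 1448 / 1853775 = 0.00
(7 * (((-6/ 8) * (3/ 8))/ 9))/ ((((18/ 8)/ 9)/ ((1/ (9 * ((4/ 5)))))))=-0.12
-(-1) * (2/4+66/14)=73/14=5.21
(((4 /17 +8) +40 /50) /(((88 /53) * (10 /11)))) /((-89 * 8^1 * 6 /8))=-424 /37825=-0.01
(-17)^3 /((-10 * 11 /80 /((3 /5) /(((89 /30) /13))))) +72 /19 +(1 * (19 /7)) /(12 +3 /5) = 77095654847 /8203041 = 9398.42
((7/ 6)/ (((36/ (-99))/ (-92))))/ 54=1771/ 324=5.47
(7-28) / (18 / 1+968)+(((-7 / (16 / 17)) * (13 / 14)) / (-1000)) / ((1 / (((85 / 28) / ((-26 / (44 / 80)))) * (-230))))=28520281 / 353382400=0.08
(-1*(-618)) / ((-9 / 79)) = -16274 / 3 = -5424.67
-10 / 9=-1.11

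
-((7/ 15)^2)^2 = -2401/ 50625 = -0.05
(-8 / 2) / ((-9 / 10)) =40 / 9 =4.44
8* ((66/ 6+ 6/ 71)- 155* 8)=-698024/ 71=-9831.32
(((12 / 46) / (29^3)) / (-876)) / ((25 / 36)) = -0.00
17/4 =4.25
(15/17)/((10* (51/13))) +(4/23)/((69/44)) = 122359/917286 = 0.13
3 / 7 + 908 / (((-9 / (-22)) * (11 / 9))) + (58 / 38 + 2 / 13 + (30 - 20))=3160800 / 1729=1828.11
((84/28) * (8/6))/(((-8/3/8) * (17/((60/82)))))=-360/697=-0.52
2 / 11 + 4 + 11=167 / 11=15.18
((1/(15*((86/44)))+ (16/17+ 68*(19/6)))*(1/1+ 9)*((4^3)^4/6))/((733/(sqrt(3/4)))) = 7146100.60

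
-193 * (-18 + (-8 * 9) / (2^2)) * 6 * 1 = 41688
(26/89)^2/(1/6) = 4056/7921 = 0.51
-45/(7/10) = -450/7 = -64.29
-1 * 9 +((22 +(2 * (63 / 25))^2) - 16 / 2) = 19001 / 625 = 30.40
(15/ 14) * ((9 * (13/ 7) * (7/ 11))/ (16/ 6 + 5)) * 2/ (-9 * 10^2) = -117/ 35420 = -0.00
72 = 72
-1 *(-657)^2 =-431649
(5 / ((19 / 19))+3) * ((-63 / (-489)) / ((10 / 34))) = 2856 / 815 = 3.50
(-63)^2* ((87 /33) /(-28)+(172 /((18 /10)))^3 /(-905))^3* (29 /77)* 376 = -503803513457218.87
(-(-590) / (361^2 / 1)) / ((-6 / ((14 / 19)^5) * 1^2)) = -158658080 / 968063093337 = -0.00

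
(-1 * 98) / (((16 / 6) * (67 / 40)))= -1470 / 67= -21.94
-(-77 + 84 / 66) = 833 / 11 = 75.73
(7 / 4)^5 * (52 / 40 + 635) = 106942941 / 10240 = 10443.65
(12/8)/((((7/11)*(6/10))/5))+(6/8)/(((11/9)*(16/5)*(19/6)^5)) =3745214555/190659623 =19.64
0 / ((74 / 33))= 0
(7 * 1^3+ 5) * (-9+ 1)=-96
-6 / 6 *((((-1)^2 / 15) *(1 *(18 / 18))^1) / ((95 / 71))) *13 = -923 / 1425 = -0.65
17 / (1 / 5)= 85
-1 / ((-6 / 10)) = 5 / 3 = 1.67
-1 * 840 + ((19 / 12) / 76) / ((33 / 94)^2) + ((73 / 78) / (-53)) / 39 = -98302330825 / 117050076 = -839.83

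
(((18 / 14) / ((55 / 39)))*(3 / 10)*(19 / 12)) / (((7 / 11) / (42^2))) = 60021 / 50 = 1200.42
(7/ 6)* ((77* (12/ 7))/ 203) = 22/ 29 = 0.76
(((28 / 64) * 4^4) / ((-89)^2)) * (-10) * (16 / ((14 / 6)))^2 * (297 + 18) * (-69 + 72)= -49766400 / 7921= -6282.84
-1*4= -4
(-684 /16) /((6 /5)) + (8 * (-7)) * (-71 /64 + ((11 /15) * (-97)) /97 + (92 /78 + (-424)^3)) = 554918174917 /130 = 4268601345.52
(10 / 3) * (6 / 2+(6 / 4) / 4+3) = 85 / 4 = 21.25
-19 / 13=-1.46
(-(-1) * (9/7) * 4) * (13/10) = 234/35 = 6.69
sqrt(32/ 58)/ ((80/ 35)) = 7 * sqrt(29)/ 116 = 0.32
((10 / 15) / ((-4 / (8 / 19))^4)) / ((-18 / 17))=-272 / 3518667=-0.00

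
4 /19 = 0.21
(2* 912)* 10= 18240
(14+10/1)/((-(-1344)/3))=3/56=0.05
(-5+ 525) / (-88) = -65 / 11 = -5.91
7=7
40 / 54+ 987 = 26669 / 27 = 987.74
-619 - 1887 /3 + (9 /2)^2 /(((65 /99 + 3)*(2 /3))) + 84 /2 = -3468519 /2896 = -1197.69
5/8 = 0.62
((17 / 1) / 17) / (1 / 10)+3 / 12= 41 / 4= 10.25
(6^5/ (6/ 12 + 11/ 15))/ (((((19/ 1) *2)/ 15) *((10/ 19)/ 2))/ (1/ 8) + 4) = 174960/ 259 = 675.52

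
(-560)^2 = 313600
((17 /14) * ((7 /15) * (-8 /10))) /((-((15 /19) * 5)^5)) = 0.00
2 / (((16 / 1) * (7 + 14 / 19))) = 19 / 1176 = 0.02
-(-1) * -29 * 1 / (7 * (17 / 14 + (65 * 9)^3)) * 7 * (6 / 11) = -2436 / 30831050437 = -0.00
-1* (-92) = 92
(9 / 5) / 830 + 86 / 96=89441 / 99600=0.90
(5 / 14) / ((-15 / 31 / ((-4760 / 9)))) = 10540 / 27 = 390.37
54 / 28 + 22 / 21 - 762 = -31879 / 42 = -759.02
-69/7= -9.86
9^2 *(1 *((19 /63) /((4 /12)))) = 513 /7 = 73.29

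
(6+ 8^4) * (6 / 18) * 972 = 1329048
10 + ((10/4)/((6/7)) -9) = 47/12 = 3.92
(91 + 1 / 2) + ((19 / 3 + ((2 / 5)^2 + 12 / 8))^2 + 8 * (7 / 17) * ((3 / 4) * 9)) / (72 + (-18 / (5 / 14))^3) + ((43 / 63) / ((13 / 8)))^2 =12384963315097141 / 135095307852960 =91.68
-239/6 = -39.83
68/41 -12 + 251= 9867/41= 240.66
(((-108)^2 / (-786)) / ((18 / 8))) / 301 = -864 / 39431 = -0.02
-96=-96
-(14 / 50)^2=-49 / 625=-0.08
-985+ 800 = -185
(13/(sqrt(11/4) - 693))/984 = -273/14320070 - 13 * sqrt(11)/945124620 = -0.00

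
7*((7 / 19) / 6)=0.43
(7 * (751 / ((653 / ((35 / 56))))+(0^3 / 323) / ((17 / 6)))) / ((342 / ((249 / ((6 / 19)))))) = 11.60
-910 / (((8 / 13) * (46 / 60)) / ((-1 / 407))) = 88725 / 18722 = 4.74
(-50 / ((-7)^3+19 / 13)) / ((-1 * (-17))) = 65 / 7548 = 0.01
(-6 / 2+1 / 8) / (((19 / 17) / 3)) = -1173 / 152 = -7.72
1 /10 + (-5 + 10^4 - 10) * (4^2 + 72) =8786801 /10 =878680.10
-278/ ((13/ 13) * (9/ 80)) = -22240/ 9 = -2471.11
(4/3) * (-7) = -28/3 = -9.33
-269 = -269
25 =25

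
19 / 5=3.80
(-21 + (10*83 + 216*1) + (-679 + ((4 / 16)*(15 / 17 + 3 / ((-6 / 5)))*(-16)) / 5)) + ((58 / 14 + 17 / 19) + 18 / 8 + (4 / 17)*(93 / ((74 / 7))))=356.65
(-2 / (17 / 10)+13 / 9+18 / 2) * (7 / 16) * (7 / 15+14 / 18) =34741 / 6885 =5.05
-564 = -564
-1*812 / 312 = -203 / 78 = -2.60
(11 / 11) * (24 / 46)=12 / 23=0.52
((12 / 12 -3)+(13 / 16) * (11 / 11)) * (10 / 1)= -95 / 8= -11.88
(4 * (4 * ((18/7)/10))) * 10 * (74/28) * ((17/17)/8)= 666/49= 13.59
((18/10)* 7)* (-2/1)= -126/5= -25.20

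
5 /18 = 0.28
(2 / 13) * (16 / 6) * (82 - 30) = 64 / 3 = 21.33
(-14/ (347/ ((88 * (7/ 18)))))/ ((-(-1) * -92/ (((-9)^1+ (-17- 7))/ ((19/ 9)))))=-35574/ 151639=-0.23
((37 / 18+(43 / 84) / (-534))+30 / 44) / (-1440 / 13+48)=-1032499 / 23683968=-0.04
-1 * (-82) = 82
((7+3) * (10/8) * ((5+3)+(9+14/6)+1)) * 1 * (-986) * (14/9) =-10525550/27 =-389835.19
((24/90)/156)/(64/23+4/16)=92/163215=0.00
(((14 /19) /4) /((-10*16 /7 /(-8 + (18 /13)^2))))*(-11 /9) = -138523 /2311920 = -0.06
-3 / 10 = -0.30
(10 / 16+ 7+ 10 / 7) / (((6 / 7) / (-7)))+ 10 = -1023 / 16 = -63.94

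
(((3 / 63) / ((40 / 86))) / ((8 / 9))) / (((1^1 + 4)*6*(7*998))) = 43 / 78243200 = 0.00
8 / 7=1.14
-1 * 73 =-73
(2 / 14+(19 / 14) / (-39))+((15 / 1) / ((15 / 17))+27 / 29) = 285631 / 15834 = 18.04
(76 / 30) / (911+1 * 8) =38 / 13785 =0.00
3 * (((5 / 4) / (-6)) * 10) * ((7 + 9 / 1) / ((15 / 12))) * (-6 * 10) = 4800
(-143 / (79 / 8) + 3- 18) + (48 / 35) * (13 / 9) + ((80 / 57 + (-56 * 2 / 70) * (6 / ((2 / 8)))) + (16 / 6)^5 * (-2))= -4266297059 / 12766005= -334.19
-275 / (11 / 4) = -100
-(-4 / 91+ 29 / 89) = -2283 / 8099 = -0.28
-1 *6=-6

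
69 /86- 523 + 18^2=-17045 /86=-198.20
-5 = -5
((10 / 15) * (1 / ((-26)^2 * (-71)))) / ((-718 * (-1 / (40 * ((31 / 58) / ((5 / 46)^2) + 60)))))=-152596 / 1873823835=-0.00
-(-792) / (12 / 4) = 264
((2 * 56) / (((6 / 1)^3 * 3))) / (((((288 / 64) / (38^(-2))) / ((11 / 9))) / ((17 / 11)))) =119 / 2368521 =0.00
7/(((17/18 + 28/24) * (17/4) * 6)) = 42/323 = 0.13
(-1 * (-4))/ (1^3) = 4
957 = 957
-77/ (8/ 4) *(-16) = 616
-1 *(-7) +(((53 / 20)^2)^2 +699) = 755.32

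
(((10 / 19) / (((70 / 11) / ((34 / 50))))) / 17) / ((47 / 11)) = 121 / 156275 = 0.00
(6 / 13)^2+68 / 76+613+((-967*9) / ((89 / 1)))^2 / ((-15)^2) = 656.61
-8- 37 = -45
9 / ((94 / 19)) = 171 / 94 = 1.82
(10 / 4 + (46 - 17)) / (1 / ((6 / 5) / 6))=63 / 10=6.30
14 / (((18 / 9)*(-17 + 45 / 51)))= -119 / 274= -0.43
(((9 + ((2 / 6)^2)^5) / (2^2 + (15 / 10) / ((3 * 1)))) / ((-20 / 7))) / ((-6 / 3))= 0.35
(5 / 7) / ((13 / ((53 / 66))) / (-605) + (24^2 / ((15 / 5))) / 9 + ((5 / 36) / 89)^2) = 149621353200 / 4463086566029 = 0.03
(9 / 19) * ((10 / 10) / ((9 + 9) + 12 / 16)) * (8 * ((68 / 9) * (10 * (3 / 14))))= 2176 / 665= 3.27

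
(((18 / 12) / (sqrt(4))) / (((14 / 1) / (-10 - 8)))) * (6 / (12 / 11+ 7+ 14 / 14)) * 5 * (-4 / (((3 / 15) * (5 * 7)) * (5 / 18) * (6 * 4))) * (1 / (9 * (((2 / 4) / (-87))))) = -25839 / 4900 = -5.27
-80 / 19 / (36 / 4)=-80 / 171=-0.47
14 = 14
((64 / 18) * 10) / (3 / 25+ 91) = 4000 / 10251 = 0.39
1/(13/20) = 20/13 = 1.54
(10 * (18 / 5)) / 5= 36 / 5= 7.20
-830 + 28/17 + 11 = -13895/17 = -817.35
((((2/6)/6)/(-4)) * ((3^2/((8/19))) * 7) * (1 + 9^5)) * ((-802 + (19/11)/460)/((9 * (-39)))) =-3187090491865/11366784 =-280386.30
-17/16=-1.06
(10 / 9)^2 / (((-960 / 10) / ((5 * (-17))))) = 2125 / 1944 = 1.09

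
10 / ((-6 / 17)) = -85 / 3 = -28.33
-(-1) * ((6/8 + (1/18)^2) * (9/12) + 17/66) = 977/1188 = 0.82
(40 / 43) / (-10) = -4 / 43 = -0.09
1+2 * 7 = 15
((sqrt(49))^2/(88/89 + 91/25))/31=109025/319269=0.34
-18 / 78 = -3 / 13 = -0.23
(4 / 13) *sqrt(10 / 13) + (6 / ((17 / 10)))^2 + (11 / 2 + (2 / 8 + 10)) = 4 *sqrt(130) / 169 + 32607 / 1156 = 28.48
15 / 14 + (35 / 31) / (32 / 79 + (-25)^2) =23012965 / 21442638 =1.07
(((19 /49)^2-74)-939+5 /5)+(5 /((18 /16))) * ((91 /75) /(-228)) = -18695062427 /18475695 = -1011.87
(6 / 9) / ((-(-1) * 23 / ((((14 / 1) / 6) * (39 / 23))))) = 182 / 1587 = 0.11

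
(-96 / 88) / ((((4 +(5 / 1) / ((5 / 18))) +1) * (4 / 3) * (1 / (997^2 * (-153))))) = 1368750393 / 253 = 5410080.60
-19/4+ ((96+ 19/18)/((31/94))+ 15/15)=324251/1116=290.55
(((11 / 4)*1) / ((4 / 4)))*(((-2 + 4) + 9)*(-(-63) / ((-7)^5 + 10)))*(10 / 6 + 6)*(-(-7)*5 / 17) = -61985 / 34612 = -1.79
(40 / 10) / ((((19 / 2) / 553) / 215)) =951160 / 19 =50061.05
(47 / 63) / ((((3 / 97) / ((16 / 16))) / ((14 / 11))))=9118 / 297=30.70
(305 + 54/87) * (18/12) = 26589/58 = 458.43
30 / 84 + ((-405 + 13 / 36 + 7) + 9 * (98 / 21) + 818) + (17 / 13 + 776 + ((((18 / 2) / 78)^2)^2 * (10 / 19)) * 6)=42393427255 / 34187517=1240.03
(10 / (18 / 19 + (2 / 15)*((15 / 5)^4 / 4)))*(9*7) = 1900 / 11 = 172.73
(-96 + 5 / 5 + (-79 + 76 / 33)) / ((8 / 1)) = -2833 / 132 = -21.46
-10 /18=-0.56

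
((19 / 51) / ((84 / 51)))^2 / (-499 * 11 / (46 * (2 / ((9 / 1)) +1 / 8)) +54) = -10925 / 61852896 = -0.00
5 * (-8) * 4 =-160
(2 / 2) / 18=1 / 18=0.06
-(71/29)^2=-5041/841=-5.99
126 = 126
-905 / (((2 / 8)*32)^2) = -14.14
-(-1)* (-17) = -17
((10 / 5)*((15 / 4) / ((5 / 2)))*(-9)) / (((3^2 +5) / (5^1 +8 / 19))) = -2781 / 266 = -10.45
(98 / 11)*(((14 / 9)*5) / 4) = 1715 / 99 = 17.32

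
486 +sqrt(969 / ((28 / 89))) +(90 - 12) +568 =1187.50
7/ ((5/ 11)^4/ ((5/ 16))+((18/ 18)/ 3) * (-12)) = -102487/ 56564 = -1.81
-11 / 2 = -5.50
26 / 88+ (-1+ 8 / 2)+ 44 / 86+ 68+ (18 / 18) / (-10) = 678349 / 9460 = 71.71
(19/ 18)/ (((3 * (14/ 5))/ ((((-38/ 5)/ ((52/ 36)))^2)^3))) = 281505239019792/ 105586446875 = 2666.11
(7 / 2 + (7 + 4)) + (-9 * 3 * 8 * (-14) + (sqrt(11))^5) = 3439.81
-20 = -20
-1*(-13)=13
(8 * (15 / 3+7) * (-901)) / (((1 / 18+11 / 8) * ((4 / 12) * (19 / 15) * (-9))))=31138560 / 1957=15911.37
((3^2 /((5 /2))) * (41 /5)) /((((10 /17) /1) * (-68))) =-369 /500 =-0.74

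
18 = 18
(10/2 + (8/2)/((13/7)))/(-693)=-31/3003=-0.01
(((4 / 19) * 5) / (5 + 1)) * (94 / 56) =0.29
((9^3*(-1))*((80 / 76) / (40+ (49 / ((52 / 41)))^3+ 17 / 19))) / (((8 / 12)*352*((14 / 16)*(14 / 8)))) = -3075096960 / 83097899643913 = -0.00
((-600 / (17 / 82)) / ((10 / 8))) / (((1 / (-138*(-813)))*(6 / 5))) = -3679963200 / 17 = -216468423.53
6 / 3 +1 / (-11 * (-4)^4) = 5631 / 2816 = 2.00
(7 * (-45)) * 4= -1260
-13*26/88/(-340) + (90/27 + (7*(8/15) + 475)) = 21635659/44880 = 482.08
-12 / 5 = -2.40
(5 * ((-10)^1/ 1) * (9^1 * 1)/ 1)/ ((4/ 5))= -1125/ 2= -562.50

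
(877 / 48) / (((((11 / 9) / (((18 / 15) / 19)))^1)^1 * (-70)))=-7893 / 585200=-0.01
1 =1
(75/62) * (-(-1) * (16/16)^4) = 75/62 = 1.21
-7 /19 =-0.37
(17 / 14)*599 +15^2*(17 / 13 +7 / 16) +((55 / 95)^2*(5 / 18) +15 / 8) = 5307639703 / 4730544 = 1121.99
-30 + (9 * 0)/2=-30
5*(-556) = -2780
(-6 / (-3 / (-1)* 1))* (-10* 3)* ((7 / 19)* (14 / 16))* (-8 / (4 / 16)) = -11760 / 19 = -618.95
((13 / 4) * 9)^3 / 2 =1601613 / 128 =12512.60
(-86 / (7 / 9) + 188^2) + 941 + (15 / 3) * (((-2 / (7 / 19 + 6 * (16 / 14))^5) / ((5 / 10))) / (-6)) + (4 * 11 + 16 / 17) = 10598051983094952994985 / 292607298452145957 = 36219.37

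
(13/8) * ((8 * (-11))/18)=-143/18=-7.94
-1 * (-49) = 49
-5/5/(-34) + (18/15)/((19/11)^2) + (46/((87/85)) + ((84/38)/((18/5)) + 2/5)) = 247675369/5339190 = 46.39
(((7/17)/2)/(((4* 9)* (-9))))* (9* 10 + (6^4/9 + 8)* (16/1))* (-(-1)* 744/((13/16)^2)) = -10777088/5967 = -1806.11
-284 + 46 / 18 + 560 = 2507 / 9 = 278.56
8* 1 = 8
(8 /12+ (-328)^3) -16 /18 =-317587970 /9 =-35287552.22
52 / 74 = 26 / 37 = 0.70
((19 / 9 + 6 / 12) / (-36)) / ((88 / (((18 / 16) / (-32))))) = 47 / 1622016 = 0.00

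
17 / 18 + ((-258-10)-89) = -6409 / 18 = -356.06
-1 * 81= -81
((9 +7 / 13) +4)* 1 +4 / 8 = 365 / 26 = 14.04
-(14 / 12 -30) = 173 / 6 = 28.83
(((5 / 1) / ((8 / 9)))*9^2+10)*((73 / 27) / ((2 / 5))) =1359625 / 432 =3147.28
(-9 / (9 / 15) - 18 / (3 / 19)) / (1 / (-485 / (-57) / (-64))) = 20855 / 1216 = 17.15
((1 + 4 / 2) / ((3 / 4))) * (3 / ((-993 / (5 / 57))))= -20 / 18867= -0.00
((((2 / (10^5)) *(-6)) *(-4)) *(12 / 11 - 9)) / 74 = -261 / 5087500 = -0.00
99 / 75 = 33 / 25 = 1.32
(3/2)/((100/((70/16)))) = 21/320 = 0.07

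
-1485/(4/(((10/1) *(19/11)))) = -12825/2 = -6412.50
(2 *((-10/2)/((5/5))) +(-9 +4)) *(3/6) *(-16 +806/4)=-5565/4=-1391.25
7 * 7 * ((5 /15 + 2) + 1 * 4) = 931 /3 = 310.33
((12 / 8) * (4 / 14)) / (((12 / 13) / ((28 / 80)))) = 13 / 80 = 0.16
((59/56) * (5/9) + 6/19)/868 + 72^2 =43089250741/8311968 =5184.00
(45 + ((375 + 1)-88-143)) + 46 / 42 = 4013 / 21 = 191.10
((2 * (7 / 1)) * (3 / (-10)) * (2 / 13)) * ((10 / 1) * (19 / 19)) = -84 / 13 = -6.46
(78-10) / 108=17 / 27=0.63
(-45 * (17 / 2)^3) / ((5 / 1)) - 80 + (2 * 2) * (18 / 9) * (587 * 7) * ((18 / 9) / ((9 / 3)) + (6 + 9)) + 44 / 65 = 794645621 / 1560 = 509388.22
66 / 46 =33 / 23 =1.43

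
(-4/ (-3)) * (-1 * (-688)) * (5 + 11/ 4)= 21328/ 3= 7109.33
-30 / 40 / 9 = -0.08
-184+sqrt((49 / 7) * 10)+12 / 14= -1282 / 7+sqrt(70)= -174.78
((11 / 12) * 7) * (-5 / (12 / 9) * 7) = -2695 / 16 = -168.44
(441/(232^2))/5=441/269120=0.00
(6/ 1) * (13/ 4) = 39/ 2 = 19.50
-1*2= -2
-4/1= -4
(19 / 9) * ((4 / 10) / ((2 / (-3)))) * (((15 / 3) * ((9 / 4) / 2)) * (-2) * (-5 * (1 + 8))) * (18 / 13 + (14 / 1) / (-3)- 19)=14288.37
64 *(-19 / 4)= -304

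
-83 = -83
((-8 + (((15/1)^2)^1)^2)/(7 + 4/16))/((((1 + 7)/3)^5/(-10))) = -61499655/118784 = -517.74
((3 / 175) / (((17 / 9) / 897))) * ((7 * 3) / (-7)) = -72657 / 2975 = -24.42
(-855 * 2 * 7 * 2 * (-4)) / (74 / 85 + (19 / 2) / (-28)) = 50646400 / 281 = 180236.30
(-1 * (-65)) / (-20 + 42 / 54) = -3.38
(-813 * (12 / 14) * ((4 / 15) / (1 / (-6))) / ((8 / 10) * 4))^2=5948721 / 49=121402.47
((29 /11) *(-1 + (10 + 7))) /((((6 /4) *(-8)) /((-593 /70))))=34394 /1155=29.78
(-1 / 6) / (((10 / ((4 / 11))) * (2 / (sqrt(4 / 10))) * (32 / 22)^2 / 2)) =-11 * sqrt(10) / 19200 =-0.00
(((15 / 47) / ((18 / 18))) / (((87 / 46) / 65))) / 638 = 7475 / 434797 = 0.02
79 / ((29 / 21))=1659 / 29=57.21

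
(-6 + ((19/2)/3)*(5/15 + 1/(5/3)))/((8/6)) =-137/60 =-2.28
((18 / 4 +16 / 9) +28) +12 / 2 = 725 / 18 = 40.28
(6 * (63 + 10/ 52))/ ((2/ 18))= 3412.38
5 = 5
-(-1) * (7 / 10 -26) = -253 / 10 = -25.30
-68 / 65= -1.05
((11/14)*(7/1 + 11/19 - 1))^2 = 1890625/70756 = 26.72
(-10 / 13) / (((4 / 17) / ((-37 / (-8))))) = -3145 / 208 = -15.12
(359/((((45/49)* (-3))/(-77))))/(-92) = -109.06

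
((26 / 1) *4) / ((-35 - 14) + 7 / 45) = -2340 / 1099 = -2.13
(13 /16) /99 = 0.01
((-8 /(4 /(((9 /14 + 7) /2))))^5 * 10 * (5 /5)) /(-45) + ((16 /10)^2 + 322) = 370275500387 /60505200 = 6119.73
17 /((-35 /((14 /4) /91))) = -17 /910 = -0.02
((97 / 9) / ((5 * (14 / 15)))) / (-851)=-97 / 35742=-0.00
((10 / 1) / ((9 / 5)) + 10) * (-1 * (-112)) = 1742.22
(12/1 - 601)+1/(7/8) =-4115/7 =-587.86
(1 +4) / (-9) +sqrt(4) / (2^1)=4 / 9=0.44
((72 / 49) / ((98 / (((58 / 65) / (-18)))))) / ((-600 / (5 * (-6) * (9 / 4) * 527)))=-137547 / 3121300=-0.04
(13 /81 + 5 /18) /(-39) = -71 /6318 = -0.01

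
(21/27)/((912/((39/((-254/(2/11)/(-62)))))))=2821/1911096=0.00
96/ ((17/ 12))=1152/ 17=67.76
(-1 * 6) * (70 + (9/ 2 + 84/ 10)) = -2487/ 5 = -497.40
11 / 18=0.61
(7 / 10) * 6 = 21 / 5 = 4.20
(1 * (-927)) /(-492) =309 /164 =1.88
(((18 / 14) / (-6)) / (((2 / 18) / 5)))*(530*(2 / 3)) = -23850 / 7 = -3407.14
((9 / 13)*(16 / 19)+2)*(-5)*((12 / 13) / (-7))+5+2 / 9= 1400939 / 202293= 6.93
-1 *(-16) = 16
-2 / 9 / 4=-1 / 18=-0.06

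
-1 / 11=-0.09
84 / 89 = 0.94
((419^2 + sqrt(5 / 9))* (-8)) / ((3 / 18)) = -8426928 - 16* sqrt(5) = -8426963.78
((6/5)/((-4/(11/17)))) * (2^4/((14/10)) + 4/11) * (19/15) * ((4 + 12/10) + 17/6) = -1039433/44625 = -23.29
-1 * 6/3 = -2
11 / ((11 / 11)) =11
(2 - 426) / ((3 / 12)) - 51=-1747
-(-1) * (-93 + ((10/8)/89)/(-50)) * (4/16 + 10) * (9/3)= -40722963/14240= -2859.76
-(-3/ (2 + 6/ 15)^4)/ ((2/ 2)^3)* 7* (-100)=-109375/ 1728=-63.30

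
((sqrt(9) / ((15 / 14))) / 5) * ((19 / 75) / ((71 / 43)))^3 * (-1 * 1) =-7634739182 / 3774842578125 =-0.00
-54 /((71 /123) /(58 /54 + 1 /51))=-123492 /1207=-102.31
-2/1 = -2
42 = 42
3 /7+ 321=321.43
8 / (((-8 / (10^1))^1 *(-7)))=10 / 7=1.43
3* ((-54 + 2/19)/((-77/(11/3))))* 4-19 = 1569/133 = 11.80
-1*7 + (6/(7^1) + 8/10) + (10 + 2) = 233/35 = 6.66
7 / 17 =0.41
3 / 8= 0.38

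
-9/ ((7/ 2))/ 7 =-18/ 49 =-0.37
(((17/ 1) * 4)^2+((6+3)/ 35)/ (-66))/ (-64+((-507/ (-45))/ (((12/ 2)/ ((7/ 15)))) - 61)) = -480664395/ 12902659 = -37.25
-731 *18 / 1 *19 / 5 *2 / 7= -500004 / 35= -14285.83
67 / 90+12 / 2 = 607 / 90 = 6.74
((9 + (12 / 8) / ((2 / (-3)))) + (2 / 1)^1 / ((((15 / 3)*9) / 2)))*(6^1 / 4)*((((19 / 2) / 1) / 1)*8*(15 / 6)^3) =584725 / 48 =12181.77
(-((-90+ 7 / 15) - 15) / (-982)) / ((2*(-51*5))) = 392 / 1878075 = 0.00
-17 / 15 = -1.13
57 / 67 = 0.85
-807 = -807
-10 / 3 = -3.33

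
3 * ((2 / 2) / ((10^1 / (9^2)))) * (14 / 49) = 243 / 35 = 6.94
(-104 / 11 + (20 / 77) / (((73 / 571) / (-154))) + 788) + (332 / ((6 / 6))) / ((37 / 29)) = 21566768 / 29711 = 725.88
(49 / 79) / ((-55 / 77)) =-343 / 395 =-0.87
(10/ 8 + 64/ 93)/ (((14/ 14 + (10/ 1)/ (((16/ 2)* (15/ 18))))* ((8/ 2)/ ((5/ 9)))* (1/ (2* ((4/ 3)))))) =721/ 2511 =0.29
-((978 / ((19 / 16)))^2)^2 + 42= -59956372581415734 / 130321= -460066854777.17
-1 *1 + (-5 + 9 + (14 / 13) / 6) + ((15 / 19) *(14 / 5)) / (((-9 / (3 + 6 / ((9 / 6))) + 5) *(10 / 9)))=27529 / 7410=3.72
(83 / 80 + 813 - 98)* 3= 171849 / 80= 2148.11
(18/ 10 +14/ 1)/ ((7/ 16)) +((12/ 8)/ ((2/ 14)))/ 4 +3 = 11687/ 280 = 41.74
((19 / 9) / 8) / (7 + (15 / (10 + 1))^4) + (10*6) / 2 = 331000099 / 11024064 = 30.03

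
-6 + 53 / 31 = -133 / 31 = -4.29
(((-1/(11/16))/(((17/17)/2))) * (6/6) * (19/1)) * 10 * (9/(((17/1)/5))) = -1463.10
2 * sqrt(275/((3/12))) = 20 * sqrt(11) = 66.33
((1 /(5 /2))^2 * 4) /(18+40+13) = 16 /1775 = 0.01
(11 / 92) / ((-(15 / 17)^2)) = -0.15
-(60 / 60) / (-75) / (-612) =-0.00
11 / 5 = 2.20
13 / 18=0.72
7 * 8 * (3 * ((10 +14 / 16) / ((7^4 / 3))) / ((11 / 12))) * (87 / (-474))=-136242 / 298067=-0.46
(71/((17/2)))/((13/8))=5.14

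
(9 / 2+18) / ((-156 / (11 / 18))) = -55 / 624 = -0.09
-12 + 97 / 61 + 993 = 59938 / 61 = 982.59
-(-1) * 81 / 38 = 81 / 38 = 2.13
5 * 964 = 4820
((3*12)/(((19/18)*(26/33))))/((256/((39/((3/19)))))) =2673/64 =41.77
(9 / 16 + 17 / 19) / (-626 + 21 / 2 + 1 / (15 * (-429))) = -2850705 / 1204066024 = -0.00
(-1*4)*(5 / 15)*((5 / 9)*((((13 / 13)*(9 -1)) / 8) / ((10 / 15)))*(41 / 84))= -205 / 378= -0.54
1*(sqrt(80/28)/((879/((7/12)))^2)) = 7*sqrt(35)/55630152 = 0.00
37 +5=42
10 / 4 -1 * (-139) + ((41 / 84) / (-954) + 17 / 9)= 11490571 / 80136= 143.39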